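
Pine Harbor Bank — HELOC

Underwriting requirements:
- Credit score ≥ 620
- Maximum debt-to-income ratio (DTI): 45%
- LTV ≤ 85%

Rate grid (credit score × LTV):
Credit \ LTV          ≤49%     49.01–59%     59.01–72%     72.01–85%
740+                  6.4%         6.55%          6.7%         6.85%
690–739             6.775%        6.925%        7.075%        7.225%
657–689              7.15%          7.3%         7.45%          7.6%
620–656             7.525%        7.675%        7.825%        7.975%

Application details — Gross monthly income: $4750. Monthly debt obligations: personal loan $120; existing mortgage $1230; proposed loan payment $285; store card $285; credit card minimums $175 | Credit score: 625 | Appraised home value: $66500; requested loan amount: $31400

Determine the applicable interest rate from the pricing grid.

Credit score 625 ≥ 620; Total monthly debts = (120 + 1,230 + 285 + 285 + 175) = 2,095. DTI = 2,095/4,750 = 44.1% ≤ 45%
LTV = 31,400/66,500 = 47.2% ≤ 85%
Row: 625 falls in 620–656. Column: 47.2% falls in ≤49%. Rate = 7.525%.

7.525%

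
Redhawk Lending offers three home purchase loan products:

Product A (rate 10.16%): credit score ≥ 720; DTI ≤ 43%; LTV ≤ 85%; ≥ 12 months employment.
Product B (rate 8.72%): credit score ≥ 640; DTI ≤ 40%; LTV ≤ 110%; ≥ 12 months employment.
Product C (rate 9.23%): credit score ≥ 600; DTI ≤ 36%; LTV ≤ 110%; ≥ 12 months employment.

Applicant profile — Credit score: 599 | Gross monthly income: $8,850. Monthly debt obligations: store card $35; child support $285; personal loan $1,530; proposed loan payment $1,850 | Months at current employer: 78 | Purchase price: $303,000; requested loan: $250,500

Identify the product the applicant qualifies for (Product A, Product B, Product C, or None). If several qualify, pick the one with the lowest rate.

Total debts = (35 + 285 + 1,530 + 1,850) = 3,700; DTI = 3,700/8,850 = 41.8%.
LTV = 250,500/303,000 = 82.7%.
Product A: score 599 < 720; DTI 41.8% ≤ 43%; LTV 82.7% ≤ 85%; employment 78 ≥ 12 mo → does not qualify.
Product B: score 599 < 640; DTI 41.8% > 40%; LTV 82.7% ≤ 110%; employment 78 ≥ 12 mo → does not qualify.
Product C: score 599 < 600; DTI 41.8% > 36%; LTV 82.7% ≤ 110%; employment 78 ≥ 12 mo → does not qualify.

None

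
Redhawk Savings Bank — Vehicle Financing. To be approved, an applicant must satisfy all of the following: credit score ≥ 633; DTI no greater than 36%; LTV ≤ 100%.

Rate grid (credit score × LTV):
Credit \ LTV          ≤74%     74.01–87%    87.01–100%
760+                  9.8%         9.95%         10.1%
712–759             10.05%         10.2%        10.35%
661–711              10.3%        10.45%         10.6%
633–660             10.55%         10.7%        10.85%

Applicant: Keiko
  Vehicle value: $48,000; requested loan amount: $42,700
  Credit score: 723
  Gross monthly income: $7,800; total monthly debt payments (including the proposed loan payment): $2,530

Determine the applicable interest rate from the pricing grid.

Credit score 723 ≥ 633; DTI: 2,530 ÷ 7,800 = 32.4%, within the 36% cap
LTV: 42,700 ÷ 48,000 = 89%, within 100% cap
Credit 723 → row 712–759; LTV 89% → column 87.01–100%. Grid cell → 10.35%.

10.35%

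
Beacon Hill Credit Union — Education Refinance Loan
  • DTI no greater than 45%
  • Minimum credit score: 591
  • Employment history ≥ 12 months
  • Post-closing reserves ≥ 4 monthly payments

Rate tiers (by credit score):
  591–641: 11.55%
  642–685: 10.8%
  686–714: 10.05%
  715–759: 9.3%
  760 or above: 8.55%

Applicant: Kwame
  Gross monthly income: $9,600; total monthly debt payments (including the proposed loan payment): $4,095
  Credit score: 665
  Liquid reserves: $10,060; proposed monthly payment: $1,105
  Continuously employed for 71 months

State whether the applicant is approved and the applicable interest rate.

Credit score 665 ≥ 591 (meets minimum)
Employment 71 ≥ 12 months
DTI = 4,095/9,600 = 42.7% ≤ 45%
Reserves: 10,060 ÷ 1,105 = 9.1 months (meets 4-month minimum)
All requirements met. Score 665 falls in the 642–685 tier → 10.8%.

Approved at 10.8%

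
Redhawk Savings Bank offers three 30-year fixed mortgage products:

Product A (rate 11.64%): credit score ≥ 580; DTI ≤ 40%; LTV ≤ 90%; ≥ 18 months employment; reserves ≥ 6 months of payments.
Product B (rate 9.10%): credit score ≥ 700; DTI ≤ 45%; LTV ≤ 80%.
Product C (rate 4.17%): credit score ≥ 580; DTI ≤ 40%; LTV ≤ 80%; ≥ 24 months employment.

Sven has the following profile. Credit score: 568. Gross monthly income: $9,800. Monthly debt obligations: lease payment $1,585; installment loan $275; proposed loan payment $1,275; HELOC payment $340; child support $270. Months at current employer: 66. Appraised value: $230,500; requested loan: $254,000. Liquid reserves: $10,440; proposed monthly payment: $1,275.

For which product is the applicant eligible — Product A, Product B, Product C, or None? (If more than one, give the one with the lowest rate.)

None

Total debts = (1,585 + 275 + 1,275 + 340 + 270) = 3,745; DTI = 3,745/9,800 = 38.2%.
LTV = 254,000/230,500 = 110.2%.
Reserves = 10,440/1,275 = 8.2 months.
Product A: score 568 < 580; DTI 38.2% ≤ 40%; LTV 110.2% > 90%; employment 66 ≥ 18 mo; reserves 8.2 ≥ 6 mo → does not qualify.
Product B: score 568 < 700; DTI 38.2% ≤ 45%; LTV 110.2% > 80% → does not qualify.
Product C: score 568 < 580; DTI 38.2% ≤ 40%; LTV 110.2% > 80%; employment 66 ≥ 24 mo → does not qualify.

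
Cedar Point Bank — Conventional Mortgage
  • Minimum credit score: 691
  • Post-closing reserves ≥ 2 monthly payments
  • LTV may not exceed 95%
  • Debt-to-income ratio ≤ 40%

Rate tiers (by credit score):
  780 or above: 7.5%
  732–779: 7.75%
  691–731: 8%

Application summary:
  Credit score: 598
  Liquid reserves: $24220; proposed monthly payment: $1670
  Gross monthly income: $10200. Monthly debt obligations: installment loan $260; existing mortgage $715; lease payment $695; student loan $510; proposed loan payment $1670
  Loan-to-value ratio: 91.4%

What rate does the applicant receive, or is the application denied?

Denied

Credit score 598 < 691 (below minimum)
Total monthly debts = (260 + 715 + 695 + 510 + 1,670) = 3,850. DTI = 3,850/10,200 = 37.7% ≤ 40%
LTV 91.4% — within 95%
Reserves = 24,220/1,670 = 14.5 months ≥ 2
Not all requirements met → denied.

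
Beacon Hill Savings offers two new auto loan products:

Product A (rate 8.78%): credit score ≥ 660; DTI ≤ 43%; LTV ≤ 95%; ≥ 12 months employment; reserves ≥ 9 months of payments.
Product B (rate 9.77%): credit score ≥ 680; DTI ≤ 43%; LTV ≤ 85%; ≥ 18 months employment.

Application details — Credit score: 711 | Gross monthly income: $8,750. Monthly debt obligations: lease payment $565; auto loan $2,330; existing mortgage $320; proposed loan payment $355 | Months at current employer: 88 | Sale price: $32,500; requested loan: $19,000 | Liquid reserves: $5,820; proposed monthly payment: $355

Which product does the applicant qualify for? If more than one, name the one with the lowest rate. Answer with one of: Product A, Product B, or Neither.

Total debts = (565 + 2,330 + 320 + 355) = 3,570; DTI = 3,570/8,750 = 40.8%.
LTV = 19,000/32,500 = 58.5%.
Reserves = 5,820/355 = 16.4 months.
Product A: score 711 ≥ 660; DTI 40.8% ≤ 43%; LTV 58.5% ≤ 95%; employment 88 ≥ 12 mo; reserves 16.4 ≥ 9 mo → qualifies.
Product B: score 711 ≥ 680; DTI 40.8% ≤ 43%; LTV 58.5% ≤ 85%; employment 88 ≥ 18 mo → qualifies.
Qualifying: Product A, Product B. Lowest rate is 8.78% → Product A.

Product A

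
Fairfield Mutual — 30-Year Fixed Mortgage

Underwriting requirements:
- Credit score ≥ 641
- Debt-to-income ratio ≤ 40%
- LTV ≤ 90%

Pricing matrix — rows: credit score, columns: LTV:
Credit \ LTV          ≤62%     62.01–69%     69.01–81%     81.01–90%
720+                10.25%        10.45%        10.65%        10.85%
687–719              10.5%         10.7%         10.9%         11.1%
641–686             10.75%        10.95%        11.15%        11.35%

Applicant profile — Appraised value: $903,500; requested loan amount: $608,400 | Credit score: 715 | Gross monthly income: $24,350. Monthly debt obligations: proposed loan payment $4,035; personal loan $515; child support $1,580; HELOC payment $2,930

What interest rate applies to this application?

10.7%

Credit score 715 ≥ 641; Total monthly debts = (4,035 + 515 + 1,580 + 2,930) = 9,060. DTI: 9,060 ÷ 24,350 = 37.2%, within the 40% cap
LTV: 608,400 ÷ 903,500 = 67.3%, within 90% cap
Row: 715 falls in 687–719. Column: 67.3% falls in 62.01–69%. Rate = 10.7%.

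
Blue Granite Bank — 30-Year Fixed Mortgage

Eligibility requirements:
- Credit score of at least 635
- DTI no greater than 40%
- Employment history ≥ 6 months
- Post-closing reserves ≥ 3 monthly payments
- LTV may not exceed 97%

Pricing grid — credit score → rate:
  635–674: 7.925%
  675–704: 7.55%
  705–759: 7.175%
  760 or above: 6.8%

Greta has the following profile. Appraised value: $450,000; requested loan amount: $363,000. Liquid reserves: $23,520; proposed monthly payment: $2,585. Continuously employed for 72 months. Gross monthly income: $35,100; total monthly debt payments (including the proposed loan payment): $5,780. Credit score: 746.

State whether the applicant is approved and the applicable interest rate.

Credit score 746 ≥ 635 (meets minimum)
DTI = 5,780/35,100 = 16.5% ≤ 40%
Employment 72 ≥ 6 months
Loan-to-value = 363,000/450,000 = 80.7% — pass (97% max)
Reserves = 23,520/2,585 = 9.1 months ≥ 3
All requirements met. Score 746 falls in the 705–759 tier → 7.175%.

Approved at 7.175%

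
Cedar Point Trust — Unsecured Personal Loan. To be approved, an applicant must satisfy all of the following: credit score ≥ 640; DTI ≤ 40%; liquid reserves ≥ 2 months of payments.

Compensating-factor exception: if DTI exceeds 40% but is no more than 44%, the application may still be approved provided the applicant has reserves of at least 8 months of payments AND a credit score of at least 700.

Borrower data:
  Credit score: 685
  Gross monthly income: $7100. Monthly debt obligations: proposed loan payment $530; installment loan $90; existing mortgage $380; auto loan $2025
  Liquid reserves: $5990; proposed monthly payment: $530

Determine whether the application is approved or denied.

Denied

Credit score 685 ≥ 640 (meets base)
Total debts = (530 + 90 + 380 + 2,025) = 3,025. DTI: 3,025 ÷ 7,100 = 42.6%, over the 40% base limit.
Liquid reserves cover 5,990/530 = 11.3 months — ≥ 2 required
DTI 42.6% is within the 40%–44% exception band; checking compensating factors.
Reserves 11.3 ≥ 8 months; credit score 685 < 700.
Override conditions not both satisfied; exception does not apply.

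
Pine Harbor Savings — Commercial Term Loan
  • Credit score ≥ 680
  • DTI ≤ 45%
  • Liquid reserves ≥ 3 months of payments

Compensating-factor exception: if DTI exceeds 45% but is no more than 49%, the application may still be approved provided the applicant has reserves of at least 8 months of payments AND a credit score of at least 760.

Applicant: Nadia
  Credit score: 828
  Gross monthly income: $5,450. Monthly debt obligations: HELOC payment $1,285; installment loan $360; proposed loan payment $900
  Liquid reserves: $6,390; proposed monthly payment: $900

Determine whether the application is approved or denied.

Credit score 828 ≥ 680 (meets base)
Total debts = (1,285 + 360 + 900) = 2,545. DTI: 2,545 ÷ 5,450 = 46.7%, over the 45% base limit.
Reserves = 6,390/900 = 7.1 months ≥ 3
DTI 46.7% is within the 45%–49% exception band; checking compensating factors.
Reserves 7.1 < 8 months; credit score 828 ≥ 760.
Override conditions not both satisfied; exception does not apply.

Denied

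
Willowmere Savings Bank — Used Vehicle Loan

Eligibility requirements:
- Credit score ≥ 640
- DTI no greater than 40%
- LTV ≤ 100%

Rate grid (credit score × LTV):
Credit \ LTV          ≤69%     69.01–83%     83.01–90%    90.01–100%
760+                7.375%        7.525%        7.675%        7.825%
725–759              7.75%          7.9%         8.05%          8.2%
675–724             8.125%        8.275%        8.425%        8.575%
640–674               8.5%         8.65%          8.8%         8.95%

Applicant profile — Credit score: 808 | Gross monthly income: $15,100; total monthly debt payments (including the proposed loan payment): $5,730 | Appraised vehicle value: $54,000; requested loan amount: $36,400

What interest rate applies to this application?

7.375%

Credit score 808 ≥ 640; DTI: 5,730 ÷ 15,100 = 37.9%, within the 40% cap
LTV: 36,400 ÷ 54,000 = 67.4%, within 100% cap
Row: 808 falls in 760+. Column: 67.4% falls in ≤69%. Rate = 7.375%.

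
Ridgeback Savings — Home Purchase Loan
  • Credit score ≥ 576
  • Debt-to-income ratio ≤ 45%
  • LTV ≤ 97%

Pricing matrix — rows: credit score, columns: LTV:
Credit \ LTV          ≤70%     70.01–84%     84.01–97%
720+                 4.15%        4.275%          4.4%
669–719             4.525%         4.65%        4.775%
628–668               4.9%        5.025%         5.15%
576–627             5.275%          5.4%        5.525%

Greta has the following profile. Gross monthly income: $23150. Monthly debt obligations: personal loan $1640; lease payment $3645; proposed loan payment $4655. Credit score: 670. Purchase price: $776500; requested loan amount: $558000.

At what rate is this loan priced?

4.65%

Credit score 670 ≥ 576; Total monthly debts = (1,640 + 3,645 + 4,655) = 9,940. DTI = 9,940/23,150 = 42.9% ≤ 45%
Loan-to-value = 558,000/776,500 = 71.9% — pass (97% max)
Score 670 is in the 669–719 band; LTV 71.9% is in the 70.01–84% band → 4.65%.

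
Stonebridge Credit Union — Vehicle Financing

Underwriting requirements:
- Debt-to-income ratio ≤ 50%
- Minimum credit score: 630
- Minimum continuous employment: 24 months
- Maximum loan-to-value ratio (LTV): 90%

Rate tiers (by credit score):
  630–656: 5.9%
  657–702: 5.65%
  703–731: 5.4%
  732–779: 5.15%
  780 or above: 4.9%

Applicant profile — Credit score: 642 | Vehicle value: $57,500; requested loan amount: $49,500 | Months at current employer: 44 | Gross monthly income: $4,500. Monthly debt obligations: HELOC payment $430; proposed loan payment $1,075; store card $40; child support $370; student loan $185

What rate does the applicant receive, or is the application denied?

Approved at 5.9%

Credit score 642 ≥ 630 (meets minimum)
LTV = 49,500/57,500 = 86.1% ≤ 90%
Total monthly debts = (430 + 1,075 + 40 + 370 + 185) = 2,100. DTI: 2,100 ÷ 4,500 = 46.7%, within the 50% cap
Employment 44 ≥ 24 months
All requirements met. Score 642 falls in the 630–656 tier → 5.9%.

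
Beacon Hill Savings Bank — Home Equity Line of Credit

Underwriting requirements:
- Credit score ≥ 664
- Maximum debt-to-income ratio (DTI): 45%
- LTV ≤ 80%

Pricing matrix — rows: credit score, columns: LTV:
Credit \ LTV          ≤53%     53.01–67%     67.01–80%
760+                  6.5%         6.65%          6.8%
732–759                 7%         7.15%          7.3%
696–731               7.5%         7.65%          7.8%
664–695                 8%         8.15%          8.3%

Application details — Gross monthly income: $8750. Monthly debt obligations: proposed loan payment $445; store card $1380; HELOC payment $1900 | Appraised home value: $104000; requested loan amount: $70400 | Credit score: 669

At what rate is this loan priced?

8.3%

Credit score 669 ≥ 664; Total monthly debts = (445 + 1,380 + 1,900) = 3,725. Debt-to-income = 3,725/8,750 = 42.6% — meets 45% limit
LTV: 70,400 ÷ 104,000 = 67.7%, within 80% cap
Row: 669 falls in 664–695. Column: 67.7% falls in 67.01–80%. Rate = 8.3%.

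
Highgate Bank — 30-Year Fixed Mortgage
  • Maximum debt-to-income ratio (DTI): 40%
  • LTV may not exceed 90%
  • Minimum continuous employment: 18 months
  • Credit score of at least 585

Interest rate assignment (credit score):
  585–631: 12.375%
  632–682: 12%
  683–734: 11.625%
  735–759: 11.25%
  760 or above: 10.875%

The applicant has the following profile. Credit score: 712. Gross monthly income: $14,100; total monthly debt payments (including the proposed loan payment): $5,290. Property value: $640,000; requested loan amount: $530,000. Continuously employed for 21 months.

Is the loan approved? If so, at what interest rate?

Approved at 11.625%

Credit score 712 ≥ 585 (meets minimum)
Loan-to-value = 530,000/640,000 = 82.8% — pass (90% max)
Employment 21 ≥ 18 months
Debt-to-income = 5,290/14,100 = 37.5% — meets 40% limit
All requirements met. Score 712 falls in the 683–734 tier → 11.625%.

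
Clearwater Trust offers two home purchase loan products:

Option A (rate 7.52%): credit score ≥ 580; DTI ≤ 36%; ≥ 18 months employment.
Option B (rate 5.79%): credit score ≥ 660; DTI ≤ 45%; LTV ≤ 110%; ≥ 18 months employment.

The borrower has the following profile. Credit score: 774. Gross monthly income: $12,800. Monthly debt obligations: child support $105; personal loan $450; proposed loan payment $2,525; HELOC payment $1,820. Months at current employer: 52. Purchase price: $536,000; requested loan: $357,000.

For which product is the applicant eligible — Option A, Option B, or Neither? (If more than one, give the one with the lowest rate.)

Option B

Total debts = (105 + 450 + 2,525 + 1,820) = 4,900; DTI = 4,900/12,800 = 38.3%.
LTV = 357,000/536,000 = 66.6%.
Option A: score 774 ≥ 580; DTI 38.3% > 36%; employment 52 ≥ 18 mo → does not qualify.
Option B: score 774 ≥ 660; DTI 38.3% ≤ 45%; LTV 66.6% ≤ 110%; employment 52 ≥ 18 mo → qualifies.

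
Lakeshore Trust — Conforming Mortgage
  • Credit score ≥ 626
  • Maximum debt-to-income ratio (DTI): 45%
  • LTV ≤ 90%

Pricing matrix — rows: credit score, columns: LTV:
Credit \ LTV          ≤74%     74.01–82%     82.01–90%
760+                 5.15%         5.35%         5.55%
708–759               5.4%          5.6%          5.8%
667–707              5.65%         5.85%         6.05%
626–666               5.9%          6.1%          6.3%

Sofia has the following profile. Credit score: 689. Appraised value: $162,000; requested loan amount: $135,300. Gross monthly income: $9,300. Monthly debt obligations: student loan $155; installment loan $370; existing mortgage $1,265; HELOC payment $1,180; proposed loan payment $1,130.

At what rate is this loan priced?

6.05%

Credit score 689 ≥ 626; Total monthly debts = (155 + 370 + 1,265 + 1,180 + 1,130) = 4,100. DTI = 4,100/9,300 = 44.1% ≤ 45%
LTV: 135,300 ÷ 162,000 = 83.5%, within 90% cap
Row: 689 falls in 667–707. Column: 83.5% falls in 82.01–90%. Rate = 6.05%.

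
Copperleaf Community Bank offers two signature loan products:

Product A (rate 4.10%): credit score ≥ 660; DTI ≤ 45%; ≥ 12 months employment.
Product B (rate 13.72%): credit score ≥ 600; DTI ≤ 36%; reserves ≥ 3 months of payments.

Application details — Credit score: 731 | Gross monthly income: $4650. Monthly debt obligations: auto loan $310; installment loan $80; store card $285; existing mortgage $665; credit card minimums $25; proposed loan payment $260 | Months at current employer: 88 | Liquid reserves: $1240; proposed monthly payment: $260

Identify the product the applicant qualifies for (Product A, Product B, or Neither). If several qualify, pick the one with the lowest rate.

Product A

Total debts = (310 + 80 + 285 + 665 + 25 + 260) = 1,625; DTI = 1,625/4,650 = 34.9%.
Reserves = 1,240/260 = 4.8 months.
Product A: score 731 ≥ 660; DTI 34.9% ≤ 45%; employment 88 ≥ 12 mo → qualifies.
Product B: score 731 ≥ 600; DTI 34.9% ≤ 36%; reserves 4.8 ≥ 3 mo → qualifies.
Qualifying: Product A, Product B. Lowest rate is 4.10% → Product A.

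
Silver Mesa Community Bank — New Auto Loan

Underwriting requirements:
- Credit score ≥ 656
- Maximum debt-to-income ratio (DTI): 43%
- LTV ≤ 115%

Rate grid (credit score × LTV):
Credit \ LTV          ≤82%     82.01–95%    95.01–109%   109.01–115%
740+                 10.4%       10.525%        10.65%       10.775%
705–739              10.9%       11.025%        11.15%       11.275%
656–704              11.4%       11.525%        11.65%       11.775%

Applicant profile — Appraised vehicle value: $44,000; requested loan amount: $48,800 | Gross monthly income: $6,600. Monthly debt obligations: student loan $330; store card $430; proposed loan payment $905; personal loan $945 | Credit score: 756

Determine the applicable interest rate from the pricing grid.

10.775%

Credit score 756 ≥ 656; Total monthly debts = (330 + 430 + 905 + 945) = 2,610. Debt-to-income = 2,610/6,600 = 39.5% — meets 43% limit
LTV: 48,800 ÷ 44,000 = 110.9%, within 115% cap
Row: 756 falls in 740+. Column: 110.9% falls in 109.01–115%. Rate = 10.775%.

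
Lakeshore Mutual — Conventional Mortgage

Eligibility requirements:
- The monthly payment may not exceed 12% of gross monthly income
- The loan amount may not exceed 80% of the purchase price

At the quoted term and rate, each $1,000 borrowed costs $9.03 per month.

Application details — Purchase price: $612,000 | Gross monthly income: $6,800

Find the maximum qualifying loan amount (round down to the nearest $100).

Payment cap: 12% × $6,800 = $816/month.
At $9.03 per $1,000, that supports 816/9.03 × 1,000 ≈ $90,365 → $90,300.
LTV cap: 80% × $612,000 = $489,600 → $489,600.
Binding constraint: payment-to-income.

$90,300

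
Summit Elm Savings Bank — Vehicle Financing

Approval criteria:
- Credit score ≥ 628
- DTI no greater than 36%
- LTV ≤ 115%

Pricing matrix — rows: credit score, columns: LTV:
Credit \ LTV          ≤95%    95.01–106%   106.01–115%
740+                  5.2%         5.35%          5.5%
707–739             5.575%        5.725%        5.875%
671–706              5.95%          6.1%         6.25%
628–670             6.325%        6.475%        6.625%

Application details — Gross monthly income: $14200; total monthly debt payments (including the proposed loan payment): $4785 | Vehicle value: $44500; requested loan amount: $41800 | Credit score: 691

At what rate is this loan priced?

5.95%

Credit score 691 ≥ 628; DTI = 4,785/14,200 = 33.7% ≤ 36%
LTV: 41,800 ÷ 44,500 = 93.9%, within 115% cap
Score 691 is in the 671–706 band; LTV 93.9% is in the ≤95% band → 5.95%.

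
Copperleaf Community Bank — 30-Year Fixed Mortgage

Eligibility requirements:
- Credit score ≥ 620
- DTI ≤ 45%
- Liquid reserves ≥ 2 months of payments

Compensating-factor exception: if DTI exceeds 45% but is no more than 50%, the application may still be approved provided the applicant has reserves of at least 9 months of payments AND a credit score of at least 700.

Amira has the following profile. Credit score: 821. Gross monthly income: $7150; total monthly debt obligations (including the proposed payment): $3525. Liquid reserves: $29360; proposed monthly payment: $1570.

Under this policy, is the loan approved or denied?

Approved

Credit score 821 ≥ 620 (meets base)
DTI: 3,525 ÷ 7,150 = 49.3%, over the 45% base limit.
Reserves: 29,360 ÷ 1,570 = 18.7 months (meets 2-month minimum)
DTI 49.3% is within the 45%–50% exception band; checking compensating factors.
Override check — reserves: 18.7 mo (ok); score: 821 (ok).
Both compensating conditions met → exception applies.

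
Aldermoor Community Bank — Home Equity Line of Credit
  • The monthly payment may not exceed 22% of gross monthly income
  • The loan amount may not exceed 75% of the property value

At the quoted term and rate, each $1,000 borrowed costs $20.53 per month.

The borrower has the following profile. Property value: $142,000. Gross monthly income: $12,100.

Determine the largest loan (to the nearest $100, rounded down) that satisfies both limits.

Payment cap: 22% × $12,100 = $2,662/month.
At $20.53 per $1,000, that supports 2,662/20.53 × 1,000 ≈ $129,663 → $129,600.
LTV cap: 75% × $142,000 = $106,500 → $106,500.
Binding constraint: loan-to-value.

$106,500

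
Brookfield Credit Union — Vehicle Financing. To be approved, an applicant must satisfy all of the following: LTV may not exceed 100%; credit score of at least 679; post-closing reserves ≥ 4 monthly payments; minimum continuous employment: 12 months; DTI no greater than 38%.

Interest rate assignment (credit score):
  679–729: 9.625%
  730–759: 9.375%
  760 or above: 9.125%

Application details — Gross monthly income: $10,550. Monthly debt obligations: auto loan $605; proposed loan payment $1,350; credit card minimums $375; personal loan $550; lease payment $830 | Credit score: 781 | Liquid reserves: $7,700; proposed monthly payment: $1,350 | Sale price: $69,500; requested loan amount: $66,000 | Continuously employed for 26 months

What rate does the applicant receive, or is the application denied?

Approved at 9.125%

Credit score 781 ≥ 679 (meets minimum)
Reserves: 7,700 ÷ 1,350 = 5.7 months (meets 4-month minimum)
Employment 26 ≥ 12 months
LTV: 66,000 ÷ 69,500 = 95%, within 100% cap
Total monthly debts = (605 + 1,350 + 375 + 550 + 830) = 3,710. DTI = 3,710/10,550 = 35.2% ≤ 38%
All requirements met. Score 781 falls in the 760 or above tier → 9.125%.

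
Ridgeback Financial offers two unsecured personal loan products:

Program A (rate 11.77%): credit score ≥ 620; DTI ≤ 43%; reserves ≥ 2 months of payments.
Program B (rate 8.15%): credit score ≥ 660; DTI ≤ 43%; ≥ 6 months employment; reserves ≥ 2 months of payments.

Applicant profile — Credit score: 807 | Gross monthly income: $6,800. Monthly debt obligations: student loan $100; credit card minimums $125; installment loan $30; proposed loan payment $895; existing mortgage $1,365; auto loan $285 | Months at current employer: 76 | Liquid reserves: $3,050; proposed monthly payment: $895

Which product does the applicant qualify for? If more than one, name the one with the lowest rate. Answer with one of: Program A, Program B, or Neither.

Total debts = (100 + 125 + 30 + 895 + 1,365 + 285) = 2,800; DTI = 2,800/6,800 = 41.2%.
Reserves = 3,050/895 = 3.4 months.
Program A: score 807 ≥ 620; DTI 41.2% ≤ 43%; reserves 3.4 ≥ 2 mo → qualifies.
Program B: score 807 ≥ 660; DTI 41.2% ≤ 43%; employment 76 ≥ 6 mo; reserves 3.4 ≥ 2 mo → qualifies.
Qualifying: Program A, Program B. Lowest rate is 8.15% → Program B.

Program B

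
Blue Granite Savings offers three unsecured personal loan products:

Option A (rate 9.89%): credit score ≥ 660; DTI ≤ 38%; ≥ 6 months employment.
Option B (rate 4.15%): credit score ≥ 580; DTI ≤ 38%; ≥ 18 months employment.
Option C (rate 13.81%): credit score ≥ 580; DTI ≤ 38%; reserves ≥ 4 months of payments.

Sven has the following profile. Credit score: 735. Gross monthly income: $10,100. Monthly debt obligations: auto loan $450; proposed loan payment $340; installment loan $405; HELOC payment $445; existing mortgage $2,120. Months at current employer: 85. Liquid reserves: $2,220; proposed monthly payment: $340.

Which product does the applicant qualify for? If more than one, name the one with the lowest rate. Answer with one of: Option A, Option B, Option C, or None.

Option B

Total debts = (450 + 340 + 405 + 445 + 2,120) = 3,760; DTI = 3,760/10,100 = 37.2%.
Reserves = 2,220/340 = 6.5 months.
Option A: score 735 ≥ 660; DTI 37.2% ≤ 38%; employment 85 ≥ 6 mo → qualifies.
Option B: score 735 ≥ 580; DTI 37.2% ≤ 38%; employment 85 ≥ 18 mo → qualifies.
Option C: score 735 ≥ 580; DTI 37.2% ≤ 38%; reserves 6.5 ≥ 4 mo → qualifies.
Qualifying: Option A, Option B, Option C. Lowest rate is 4.15% → Option B.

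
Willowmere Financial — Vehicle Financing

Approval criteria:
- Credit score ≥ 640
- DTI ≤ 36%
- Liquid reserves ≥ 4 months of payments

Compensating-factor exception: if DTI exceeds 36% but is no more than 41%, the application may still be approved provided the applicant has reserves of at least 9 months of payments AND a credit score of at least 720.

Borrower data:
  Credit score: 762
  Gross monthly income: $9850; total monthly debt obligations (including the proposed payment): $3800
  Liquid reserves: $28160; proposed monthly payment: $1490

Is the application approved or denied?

Approved

Credit score 762 ≥ 640 (meets base)
DTI = 3,800/9,850 = 38.6% > 36% — standard DTI limit exceeded.
Liquid reserves cover 28,160/1,490 = 18.9 months — ≥ 4 required
DTI 38.6% is within the 36%–41% exception band; checking compensating factors.
Override check — reserves: 18.9 mo (ok); score: 762 (ok).
Both override conditions satisfied; DTI exception granted.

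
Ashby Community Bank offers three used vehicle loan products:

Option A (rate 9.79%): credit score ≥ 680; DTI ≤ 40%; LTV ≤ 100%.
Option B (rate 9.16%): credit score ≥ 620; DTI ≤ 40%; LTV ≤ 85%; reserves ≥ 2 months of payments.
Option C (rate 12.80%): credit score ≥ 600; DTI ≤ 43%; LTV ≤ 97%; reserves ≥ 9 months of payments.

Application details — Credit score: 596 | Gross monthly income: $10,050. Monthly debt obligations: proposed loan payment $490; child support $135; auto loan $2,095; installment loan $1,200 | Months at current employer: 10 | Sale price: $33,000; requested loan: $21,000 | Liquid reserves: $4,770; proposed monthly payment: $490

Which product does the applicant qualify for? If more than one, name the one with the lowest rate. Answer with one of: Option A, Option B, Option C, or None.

Total debts = (490 + 135 + 2,095 + 1,200) = 3,920; DTI = 3,920/10,050 = 39%.
LTV = 21,000/33,000 = 63.6%.
Reserves = 4,770/490 = 9.7 months.
Option A: score 596 < 680; DTI 39% ≤ 40%; LTV 63.6% ≤ 100% → does not qualify.
Option B: score 596 < 620; DTI 39% ≤ 40%; LTV 63.6% ≤ 85%; reserves 9.7 ≥ 2 mo → does not qualify.
Option C: score 596 < 600; DTI 39% ≤ 43%; LTV 63.6% ≤ 97%; reserves 9.7 ≥ 9 mo → does not qualify.

None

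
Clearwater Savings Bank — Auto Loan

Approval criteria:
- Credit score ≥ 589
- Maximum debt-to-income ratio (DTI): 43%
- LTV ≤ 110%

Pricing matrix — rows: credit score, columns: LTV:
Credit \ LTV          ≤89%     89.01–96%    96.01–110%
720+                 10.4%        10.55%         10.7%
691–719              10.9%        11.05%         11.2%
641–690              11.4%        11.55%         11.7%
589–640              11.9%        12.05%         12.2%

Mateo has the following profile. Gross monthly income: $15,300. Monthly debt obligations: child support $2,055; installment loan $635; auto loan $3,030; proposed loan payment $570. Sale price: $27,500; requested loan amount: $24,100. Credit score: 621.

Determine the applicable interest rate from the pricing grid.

11.9%

Credit score 621 ≥ 589; Total monthly debts = (2,055 + 635 + 3,030 + 570) = 6,290. DTI: 6,290 ÷ 15,300 = 41.1%, within the 43% cap
LTV = 24,100/27,500 = 87.6% ≤ 110%
Row: 621 falls in 589–640. Column: 87.6% falls in ≤89%. Rate = 11.9%.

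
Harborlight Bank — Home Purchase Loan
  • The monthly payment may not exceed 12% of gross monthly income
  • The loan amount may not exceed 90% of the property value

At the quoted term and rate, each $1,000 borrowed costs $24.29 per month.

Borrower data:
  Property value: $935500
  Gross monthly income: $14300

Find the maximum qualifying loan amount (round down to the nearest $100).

Payment cap: 12% × $14,300 = $1,716/month.
At $24.29 per $1,000, that supports 1,716/24.29 × 1,000 ≈ $70,646 → $70,600.
LTV cap: 90% × $935,500 = $841,950 → $841,900.
Binding constraint: payment-to-income.

$70,600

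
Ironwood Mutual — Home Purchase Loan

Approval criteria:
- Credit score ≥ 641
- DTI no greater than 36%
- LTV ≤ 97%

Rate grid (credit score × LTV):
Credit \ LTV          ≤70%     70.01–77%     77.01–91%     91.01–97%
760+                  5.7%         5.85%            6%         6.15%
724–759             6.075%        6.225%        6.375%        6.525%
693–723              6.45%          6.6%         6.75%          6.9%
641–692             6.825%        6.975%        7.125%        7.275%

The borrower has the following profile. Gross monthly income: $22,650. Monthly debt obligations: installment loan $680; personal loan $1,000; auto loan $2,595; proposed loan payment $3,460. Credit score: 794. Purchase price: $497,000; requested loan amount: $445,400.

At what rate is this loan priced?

6%

Credit score 794 ≥ 641; Total monthly debts = (680 + 1,000 + 2,595 + 3,460) = 7,735. DTI: 7,735 ÷ 22,650 = 34.2%, within the 36% cap
LTV = 445,400/497,000 = 89.6% ≤ 97%
Row: 794 falls in 760+. Column: 89.6% falls in 77.01–91%. Rate = 6%.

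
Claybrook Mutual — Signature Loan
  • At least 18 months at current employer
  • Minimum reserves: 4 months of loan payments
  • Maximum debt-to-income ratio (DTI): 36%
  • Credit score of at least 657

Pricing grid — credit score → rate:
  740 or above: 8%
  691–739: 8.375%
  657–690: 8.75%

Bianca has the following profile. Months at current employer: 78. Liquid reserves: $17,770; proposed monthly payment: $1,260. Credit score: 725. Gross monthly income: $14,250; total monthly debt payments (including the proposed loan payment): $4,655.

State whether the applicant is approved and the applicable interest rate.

Approved at 8.375%

Credit score 725 ≥ 657 (meets minimum)
Liquid reserves cover 17,770/1,260 = 14.1 months — ≥ 4 required
DTI: 4,655 ÷ 14,250 = 32.7%, within the 36% cap
Employment 78 ≥ 18 months
All requirements met. Score 725 falls in the 691–739 tier → 8.375%.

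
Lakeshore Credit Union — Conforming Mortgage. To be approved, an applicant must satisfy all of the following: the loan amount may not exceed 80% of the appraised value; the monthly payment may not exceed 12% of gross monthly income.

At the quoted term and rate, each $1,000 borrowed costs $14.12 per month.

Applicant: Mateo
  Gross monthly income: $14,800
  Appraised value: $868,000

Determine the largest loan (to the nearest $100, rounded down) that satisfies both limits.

Payment cap: 12% × $14,800 = $1,776/month.
At $14.12 per $1,000, that supports 1,776/14.12 × 1,000 ≈ $125,779 → $125,700.
LTV cap: 80% × $868,000 = $694,400 → $694,400.
Binding constraint: payment-to-income.

$125,700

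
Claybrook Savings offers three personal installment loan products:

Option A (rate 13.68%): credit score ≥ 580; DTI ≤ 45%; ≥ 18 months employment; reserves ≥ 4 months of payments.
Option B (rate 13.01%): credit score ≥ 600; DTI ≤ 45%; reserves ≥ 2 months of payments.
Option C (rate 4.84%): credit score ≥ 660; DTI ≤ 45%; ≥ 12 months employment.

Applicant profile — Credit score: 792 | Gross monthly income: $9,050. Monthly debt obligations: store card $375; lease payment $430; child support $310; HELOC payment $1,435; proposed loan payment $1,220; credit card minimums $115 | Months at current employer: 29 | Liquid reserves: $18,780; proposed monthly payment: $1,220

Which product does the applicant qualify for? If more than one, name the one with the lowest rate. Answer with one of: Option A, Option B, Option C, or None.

Total debts = (375 + 430 + 310 + 1,435 + 1,220 + 115) = 3,885; DTI = 3,885/9,050 = 42.9%.
Reserves = 18,780/1,220 = 15.4 months.
Option A: score 792 ≥ 580; DTI 42.9% ≤ 45%; employment 29 ≥ 18 mo; reserves 15.4 ≥ 4 mo → qualifies.
Option B: score 792 ≥ 600; DTI 42.9% ≤ 45%; reserves 15.4 ≥ 2 mo → qualifies.
Option C: score 792 ≥ 660; DTI 42.9% ≤ 45%; employment 29 ≥ 12 mo → qualifies.
Qualifying: Option A, Option B, Option C. Lowest rate is 4.84% → Option C.

Option C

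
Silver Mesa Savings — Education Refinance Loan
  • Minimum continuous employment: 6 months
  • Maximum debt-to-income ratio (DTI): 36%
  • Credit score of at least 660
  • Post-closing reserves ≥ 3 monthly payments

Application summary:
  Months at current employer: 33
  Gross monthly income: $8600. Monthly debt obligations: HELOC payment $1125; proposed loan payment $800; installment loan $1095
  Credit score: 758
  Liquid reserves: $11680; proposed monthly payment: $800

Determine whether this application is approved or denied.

Employment 33 ≥ 6 months
Total monthly debts = (1,125 + 800 + 1,095) = 3,020. Debt-to-income = 3,020/8,600 = 35.1% — meets 36% limit
Credit score 758 ≥ 660 (meets)
Liquid reserves cover 11,680/800 = 14.6 months — ≥ 3 required
All criteria satisfied.

Approved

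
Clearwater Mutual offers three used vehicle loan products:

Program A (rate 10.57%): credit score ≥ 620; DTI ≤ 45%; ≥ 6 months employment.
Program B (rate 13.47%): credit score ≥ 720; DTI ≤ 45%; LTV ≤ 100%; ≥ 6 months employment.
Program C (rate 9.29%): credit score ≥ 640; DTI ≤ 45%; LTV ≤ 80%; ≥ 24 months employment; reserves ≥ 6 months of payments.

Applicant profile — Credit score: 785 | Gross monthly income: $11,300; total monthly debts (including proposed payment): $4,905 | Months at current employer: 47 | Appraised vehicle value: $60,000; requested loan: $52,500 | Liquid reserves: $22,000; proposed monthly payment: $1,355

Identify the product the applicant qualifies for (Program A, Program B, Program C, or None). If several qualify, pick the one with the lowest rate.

Program A

DTI = 4,905/11,300 = 43.4%.
LTV = 52,500/60,000 = 87.5%.
Reserves = 22,000/1,355 = 16.2 months.
Program A: score 785 ≥ 620; DTI 43.4% ≤ 45%; employment 47 ≥ 6 mo → qualifies.
Program B: score 785 ≥ 720; DTI 43.4% ≤ 45%; LTV 87.5% ≤ 100%; employment 47 ≥ 6 mo → qualifies.
Program C: score 785 ≥ 640; DTI 43.4% ≤ 45%; LTV 87.5% > 80%; employment 47 ≥ 24 mo; reserves 16.2 ≥ 6 mo → does not qualify.
Qualifying: Program A, Program B. Lowest rate is 10.57% → Program A.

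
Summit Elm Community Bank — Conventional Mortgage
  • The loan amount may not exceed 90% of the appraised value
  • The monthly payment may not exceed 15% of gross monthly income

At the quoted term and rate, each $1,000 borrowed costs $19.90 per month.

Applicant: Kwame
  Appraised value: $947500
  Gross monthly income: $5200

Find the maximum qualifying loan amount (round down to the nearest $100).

Payment cap: 15% × $5,200 = $780/month.
At $19.90 per $1,000, that supports 780/19.90 × 1,000 ≈ $39,195 → $39,100.
LTV cap: 90% × $947,500 = $852,750 → $852,700.
Binding constraint: payment-to-income.

$39,100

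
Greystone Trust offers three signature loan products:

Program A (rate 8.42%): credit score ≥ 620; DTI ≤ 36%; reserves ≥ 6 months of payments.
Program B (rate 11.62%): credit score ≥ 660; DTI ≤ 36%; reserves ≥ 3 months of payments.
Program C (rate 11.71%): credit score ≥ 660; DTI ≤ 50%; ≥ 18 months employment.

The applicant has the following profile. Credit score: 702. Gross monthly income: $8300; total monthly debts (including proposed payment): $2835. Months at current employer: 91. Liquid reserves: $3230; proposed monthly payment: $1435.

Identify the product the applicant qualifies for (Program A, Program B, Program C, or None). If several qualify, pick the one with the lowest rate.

Program C

DTI = 2,835/8,300 = 34.2%.
Reserves = 3,230/1,435 = 2.3 months.
Program A: score 702 ≥ 620; DTI 34.2% ≤ 36%; reserves 2.3 < 6 mo → does not qualify.
Program B: score 702 ≥ 660; DTI 34.2% ≤ 36%; reserves 2.3 < 3 mo → does not qualify.
Program C: score 702 ≥ 660; DTI 34.2% ≤ 50%; employment 91 ≥ 18 mo → qualifies.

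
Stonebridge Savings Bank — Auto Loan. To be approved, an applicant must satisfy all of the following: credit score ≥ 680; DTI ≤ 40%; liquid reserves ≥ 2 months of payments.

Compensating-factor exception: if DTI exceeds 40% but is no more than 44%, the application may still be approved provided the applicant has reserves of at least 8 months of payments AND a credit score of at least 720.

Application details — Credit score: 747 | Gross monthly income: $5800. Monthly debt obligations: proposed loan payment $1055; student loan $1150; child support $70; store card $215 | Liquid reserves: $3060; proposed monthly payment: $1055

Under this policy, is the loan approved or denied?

Denied

Credit score 747 ≥ 680 (meets base)
Total debts = (1,055 + 1,150 + 70 + 215) = 2,490. DTI: 2,490 ÷ 5,800 = 42.9%, over the 40% base limit.
Reserves: 3,060 ÷ 1,055 = 2.9 months (meets 2-month minimum)
42.9% falls in the override range (40%–44%), so the compensating-factor test applies.
Reserves 2.9 < 8 months; credit score 747 ≥ 720.
Compensating-factor requirement not fully met.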